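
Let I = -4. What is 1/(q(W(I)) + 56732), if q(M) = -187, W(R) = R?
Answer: 1/56545 ≈ 1.7685e-5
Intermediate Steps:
1/(q(W(I)) + 56732) = 1/(-187 + 56732) = 1/56545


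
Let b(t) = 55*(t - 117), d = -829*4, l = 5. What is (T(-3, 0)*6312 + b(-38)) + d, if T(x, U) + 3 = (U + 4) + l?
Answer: 26031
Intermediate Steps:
T(x, U) = 6 + U (T(x, U) = -3 + ((U + 4) + 5) = -3 + ((4 + U) + 5) = -3 + (9 + U) = 6 + U)
d = -3316
b(t) = -6435 + 55*t (b(t) = 55*(-117 + t) = -6435 + 55*t)
(T(-3, 0)*6312 + b(-38)) + d = ((6 + 0)*6312 + (-6435 + 55*(-38))) - 3316 = (6*6312 + (-6435 - 2090)) - 3316 = (37872 - 8525) - 3316 = 29347 - 3316 = 26031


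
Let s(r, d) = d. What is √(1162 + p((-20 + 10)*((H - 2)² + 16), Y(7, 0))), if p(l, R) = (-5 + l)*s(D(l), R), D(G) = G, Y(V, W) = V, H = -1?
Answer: I*√623 ≈ 24.96*I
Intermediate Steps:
p(l, R) = R*(-5 + l) (p(l, R) = (-5 + l)*R = R*(-5 + l))
√(1162 + p((-20 + 10)*((H - 2)² + 16), Y(7, 0))) = √(1162 + 7*(-5 + (-20 + 10)*((-1 - 2)² + 16))) = √(1162 + 7*(-5 - 10*((-3)² + 16))) = √(1162 + 7*(-5 - 10*(9 + 16))) = √(1162 + 7*(-5 - 10*25)) = √(1162 + 7*(-5 - 250)) = √(1162 + 7*(-255)) = √(1162 - 1785) = √(-623) = I*√623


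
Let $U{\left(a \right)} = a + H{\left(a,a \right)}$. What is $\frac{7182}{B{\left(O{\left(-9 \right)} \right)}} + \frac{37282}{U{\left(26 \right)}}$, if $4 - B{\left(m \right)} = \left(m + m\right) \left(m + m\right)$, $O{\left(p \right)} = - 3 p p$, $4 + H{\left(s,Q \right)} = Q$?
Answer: $\frac{275167669}{354288} \approx 776.68$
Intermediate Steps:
$H{\left(s,Q \right)} = -4 + Q$
$O{\left(p \right)} = - 3 p^{2}$
$U{\left(a \right)} = -4 + 2 a$ ($U{\left(a \right)} = a + \left(-4 + a\right) = -4 + 2 a$)
$B{\left(m \right)} = 4 - 4 m^{2}$ ($B{\left(m \right)} = 4 - \left(m + m\right) \left(m + m\right) = 4 - 2 m 2 m = 4 - 4 m^{2}$)
$\frac{7182}{B{\left(O{\left(-9 \right)} \right)}} + \frac{37282}{U{\left(26 \right)}} = \frac{7182}{4 - 4 \left(- 3 \left(-9\right)^{2}\right)^{2}} + \frac{37282}{-4 + 2 \cdot 26} = \frac{7182}{4 - 4 \left(\left(-3\right) 81\right)^{2}} + \frac{37282}{-4 + 52} = \frac{7182}{4 - 4 \left(-243\right)^{2}} + \frac{37282}{48} = \frac{7182}{4 - 236196} + 37282 \cdot \frac{1}{48} = \frac{7182}{4 - 236196} + \frac{18641}{24} = \frac{7182}{-236192} + \frac{18641}{24} = 7182 \left(- \frac{1}{236192}\right) + \frac{18641}{24} = - \frac{3591}{118096} + \frac{18641}{24} = \frac{275167669}{354288}$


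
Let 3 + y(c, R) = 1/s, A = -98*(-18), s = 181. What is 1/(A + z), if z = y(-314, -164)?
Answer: 181/318742 ≈ 0.00056786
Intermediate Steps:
A = 1764
y(c, R) = -542/181 (y(c, R) = -3 + 1/181 = -542/181)
z = -542/181 ≈ -2.9945
1/(A + z) = 1/(1764 - 542/181) = 1/(318742/181) = 181/318742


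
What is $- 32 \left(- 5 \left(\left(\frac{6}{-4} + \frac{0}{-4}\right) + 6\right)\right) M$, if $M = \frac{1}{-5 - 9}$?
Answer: $- \frac{360}{7} \approx -51.429$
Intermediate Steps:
$M = - \frac{1}{14}$ ($M = \frac{1}{-14} = - \frac{1}{14} \approx -0.071429$)
$- 32 \left(- 5 \left(\left(\frac{6}{-4} + \frac{0}{-4}\right) + 6\right)\right) M = - 32 \left(- 5 \left(\left(\frac{6}{-4} + \frac{0}{-4}\right) + 6\right)\right) \left(- \frac{1}{14}\right) = - 32 \left(- 5 \left(\left(6 \left(- \frac{1}{4}\right) + 0 \left(- \frac{1}{4}\right)\right) + 6\right)\right) \left(- \frac{1}{14}\right) = - 32 \left(- 5 \left(\left(- \frac{3}{2} + 0\right) + 6\right)\right) \left(- \frac{1}{14}\right) = - 32 \left(- 5 \left(- \frac{3}{2} + 6\right)\right) \left(- \frac{1}{14}\right) = - 32 \left(\left(-5\right) \frac{9}{2}\right) \left(- \frac{1}{14}\right) = \left(-32\right) \left(- \frac{45}{2}\right) \left(- \frac{1}{14}\right) = 720 \left(- \frac{1}{14}\right) = - \frac{360}{7}$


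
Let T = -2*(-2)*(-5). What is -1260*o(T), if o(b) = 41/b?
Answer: 2583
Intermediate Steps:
T = -20 (T = 4*(-5) = -20)
-1260*o(T) = -51660/(-20) = -51660*(-1)/20 = -1260*(-41/20) = 2583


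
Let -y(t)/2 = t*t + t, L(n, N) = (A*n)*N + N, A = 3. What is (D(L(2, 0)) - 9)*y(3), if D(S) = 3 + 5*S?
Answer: 144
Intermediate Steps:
L(n, N) = N + 3*N*n (L(n, N) = (3*n)*N + N = 3*N*n + N = N + 3*N*n)
y(t) = -2*t - 2*t² (y(t) = -2*(t*t + t) = -2*(t² + t) = -2*(t + t²) = -2*t - 2*t²)
(D(L(2, 0)) - 9)*y(3) = ((3 + 5*(0*(1 + 3*2))) - 9)*(-2*3*(1 + 3)) = ((3 + 5*(0*(1 + 6))) - 9)*(-2*3*4) = ((3 + 5*(0*7)) - 9)*(-24) = ((3 + 5*0) - 9)*(-24) = ((3 + 0) - 9)*(-24) = (3 - 9)*(-24) = -6*(-24) = 144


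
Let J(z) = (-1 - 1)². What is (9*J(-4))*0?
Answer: 0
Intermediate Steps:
J(z) = 4 (J(z) = (-2)² = 4)
(9*J(-4))*0 = (9*4)*0 = 36*0 = 0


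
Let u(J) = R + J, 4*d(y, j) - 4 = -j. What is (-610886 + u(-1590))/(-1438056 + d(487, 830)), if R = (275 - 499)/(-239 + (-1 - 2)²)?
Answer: 140869256/330800375 ≈ 0.42584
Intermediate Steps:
R = 112/115 (R = -224/(-239 + (-3)²) = -224/(-239 + 9) = -224/(-230) = -224*(-1/230) = 112/115 ≈ 0.97391)
d(y, j) = 1 - j/4 (d(y, j) = 1 + (-j)/4 = 1 - j/4)
u(J) = 112/115 + J
(-610886 + u(-1590))/(-1438056 + d(487, 830)) = (-610886 + (112/115 - 1590))/(-1438056 + (1 - ¼*830)) = (-610886 - 182738/115)/(-1438056 + (1 - 415/2)) = -70434628/(115*(-1438056 - 413/2)) = -70434628/(115*(-2876525/2)) = -70434628/115*(-2/2876525) = 140869256/330800375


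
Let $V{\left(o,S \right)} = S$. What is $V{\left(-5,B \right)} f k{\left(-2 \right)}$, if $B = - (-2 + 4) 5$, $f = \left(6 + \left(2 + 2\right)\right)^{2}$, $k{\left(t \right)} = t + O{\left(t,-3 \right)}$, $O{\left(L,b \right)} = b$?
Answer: $5000$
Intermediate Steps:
$k{\left(t \right)} = -3 + t$ ($k{\left(t \right)} = t - 3 = -3 + t$)
$f = 100$ ($f = \left(6 + 4\right)^{2} = 10^{2} = 100$)
$B = -10$ ($B = \left(-1\right) 2 \cdot 5 = \left(-2\right) 5 = -10$)
$V{\left(-5,B \right)} f k{\left(-2 \right)} = \left(-10\right) 100 \left(-3 - 2\right) = \left(-1000\right) \left(-5\right) = 5000$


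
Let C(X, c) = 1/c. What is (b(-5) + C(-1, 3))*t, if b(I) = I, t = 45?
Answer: -210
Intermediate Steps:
(b(-5) + C(-1, 3))*t = (-5 + 1/3)*45 = -14/3*45 = -210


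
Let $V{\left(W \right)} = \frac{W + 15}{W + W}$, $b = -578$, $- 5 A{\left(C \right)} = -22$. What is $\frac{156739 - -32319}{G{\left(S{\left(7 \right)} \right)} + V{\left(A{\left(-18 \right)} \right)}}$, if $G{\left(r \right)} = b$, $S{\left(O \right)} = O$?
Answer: $- \frac{8318552}{25335} \approx -328.34$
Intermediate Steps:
$A{\left(C \right)} = \frac{22}{5}$ ($A{\left(C \right)} = \left(- \frac{1}{5}\right) \left(-22\right) = \frac{22}{5}$)
$V{\left(W \right)} = \frac{15 + W}{2 W}$
$G{\left(r \right)} = -578$
$\frac{156739 - -32319}{G{\left(S{\left(7 \right)} \right)} + V{\left(A{\left(-18 \right)} \right)}} = \frac{156739 - -32319}{-578 + \frac{15 + \frac{22}{5}}{2 \cdot \frac{22}{5}}} = \frac{156739 + \left(-17977 + 50296\right)}{-578 + \frac{1}{2} \cdot \frac{5}{22} \cdot \frac{97}{5}} = \frac{156739 + 32319}{-578 + \frac{97}{44}} = \frac{189058}{- \frac{25335}{44}} = 189058 \left(- \frac{44}{25335}\right) = - \frac{8318552}{25335}$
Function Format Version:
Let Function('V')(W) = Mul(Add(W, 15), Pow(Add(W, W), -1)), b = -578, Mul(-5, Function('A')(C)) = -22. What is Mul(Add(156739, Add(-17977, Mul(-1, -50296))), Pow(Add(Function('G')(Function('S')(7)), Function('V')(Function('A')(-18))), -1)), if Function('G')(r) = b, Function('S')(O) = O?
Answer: Rational(-8318552, 25335) ≈ -328.34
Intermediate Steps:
Function('A')(C) = Rational(22, 5) (Function('A')(C) = Mul(Rational(-1, 5), -22) = Rational(22, 5))
Function('V')(W) = Mul(Rational(1, 2), Pow(W, -1), Add(15, W)) (Function('V')(W) = Mul(Add(15, W), Pow(Mul(2, W), -1)) = Mul(Add(15, W), Mul(Rational(1, 2), Pow(W, -1))) = Mul(Rational(1, 2), Pow(W, -1), Add(15, W)))
Function('G')(r) = -578
Mul(Add(156739, Add(-17977, Mul(-1, -50296))), Pow(Add(Function('G')(Function('S')(7)), Function('V')(Function('A')(-18))), -1)) = Mul(Add(156739, Add(-17977, Mul(-1, -50296))), Pow(Add(-578, Mul(Rational(1, 2), Pow(Rational(22, 5), -1), Add(15, Rational(22, 5)))), -1)) = Mul(Add(156739, Add(-17977, 50296)), Pow(Add(-578, Mul(Rational(1, 2), Rational(5, 22), Rational(97, 5))), -1)) = Mul(Add(156739, 32319), Pow(Add(-578, Rational(97, 44)), -1)) = Mul(189058, Pow(Rational(-25335, 44), -1)) = Mul(189058, Rational(-44, 25335)) = Rational(-8318552, 25335)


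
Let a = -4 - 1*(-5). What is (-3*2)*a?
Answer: -6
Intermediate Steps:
a = 1 (a = -4 + 5 = 1)
(-3*2)*a = -3*2*1 = -6*1 = -6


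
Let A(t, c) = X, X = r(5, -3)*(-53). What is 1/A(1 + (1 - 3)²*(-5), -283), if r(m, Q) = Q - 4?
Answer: 1/371 ≈ 0.0026954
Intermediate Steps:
r(m, Q) = -4 + Q
X = 371 (X = (-4 - 3)*(-53) = -7*(-53) = 371)
A(t, c) = 371
1/A(1 + (1 - 3)²*(-5), -283) = 1/371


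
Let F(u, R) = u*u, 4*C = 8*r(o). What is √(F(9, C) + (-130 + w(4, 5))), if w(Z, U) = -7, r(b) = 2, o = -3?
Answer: 2*I*√14 ≈ 7.4833*I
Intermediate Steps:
C = 4 (C = (8*2)/4 = (¼)*16 = 4)
F(u, R) = u²
√(F(9, C) + (-130 + w(4, 5))) = √(9² + (-130 - 7)) = √(81 - 137) = √(-56) = 2*I*√14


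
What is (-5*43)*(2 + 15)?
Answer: -3655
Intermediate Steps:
(-5*43)*(2 + 15) = -215*17 = -3655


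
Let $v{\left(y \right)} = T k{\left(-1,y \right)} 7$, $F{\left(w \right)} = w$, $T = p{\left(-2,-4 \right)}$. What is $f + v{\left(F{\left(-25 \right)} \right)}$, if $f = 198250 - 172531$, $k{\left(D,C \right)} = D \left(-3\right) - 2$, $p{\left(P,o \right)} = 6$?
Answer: $25761$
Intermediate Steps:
$T = 6$
$k{\left(D,C \right)} = -2 - 3 D$ ($k{\left(D,C \right)} = - 3 D - 2 = -2 - 3 D$)
$f = 25719$
$v{\left(y \right)} = 42$ ($v{\left(y \right)} = 6 \left(-2 - -3\right) 7 = 6 \left(-2 + 3\right) 7 = 6 \cdot 1 \cdot 7 = 6 \cdot 7 = 42$)
$f + v{\left(F{\left(-25 \right)} \right)} = 25719 + 42 = 25761$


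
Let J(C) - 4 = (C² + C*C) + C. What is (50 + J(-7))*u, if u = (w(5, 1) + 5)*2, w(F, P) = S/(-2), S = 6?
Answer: 580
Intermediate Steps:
w(F, P) = -3 (w(F, P) = 6/(-2) = 6*(-½) = -3)
u = 4 (u = (-3 + 5)*2 = 2*2 = 4)
J(C) = 4 + C + 2*C² (J(C) = 4 + ((C² + C*C) + C) = 4 + ((C² + C²) + C) = 4 + (2*C² + C) = 4 + (C + 2*C²) = 4 + C + 2*C²)
(50 + J(-7))*u = (50 + (4 - 7 + 2*(-7)²))*4 = (50 + (4 - 7 + 2*49))*4 = (50 + (4 - 7 + 98))*4 = (50 + 95)*4 = 145*4 = 580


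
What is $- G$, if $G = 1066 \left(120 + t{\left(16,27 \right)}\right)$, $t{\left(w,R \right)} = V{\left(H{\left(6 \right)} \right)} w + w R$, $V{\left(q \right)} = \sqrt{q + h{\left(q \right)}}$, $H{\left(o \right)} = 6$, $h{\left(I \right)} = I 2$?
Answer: $-588432 - 51168 \sqrt{2} \approx -6.6079 \cdot 10^{5}$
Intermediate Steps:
$h{\left(I \right)} = 2 I$
$V{\left(q \right)} = \sqrt{3} \sqrt{q}$ ($V{\left(q \right)} = \sqrt{q + 2 q} = \sqrt{3 q} = \sqrt{3} \sqrt{q}$)
$t{\left(w,R \right)} = R w + 3 w \sqrt{2}$ ($t{\left(w,R \right)} = \sqrt{3} \sqrt{6} w + w R = 3 \sqrt{2} w + R w = 3 w \sqrt{2} + R w = R w + 3 w \sqrt{2}$)
$G = 588432 + 51168 \sqrt{2}$ ($G = 1066 \left(120 + 16 \left(27 + 3 \sqrt{2}\right)\right) = 1066 \left(120 + \left(432 + 48 \sqrt{2}\right)\right) = 1066 \left(552 + 48 \sqrt{2}\right) = 588432 + 51168 \sqrt{2} \approx 6.6079 \cdot 10^{5}$)
$- G = - (588432 + 51168 \sqrt{2}) = -588432 - 51168 \sqrt{2}$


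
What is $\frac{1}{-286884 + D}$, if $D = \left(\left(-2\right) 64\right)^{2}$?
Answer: $- \frac{1}{270500} \approx -3.6969 \cdot 10^{-6}$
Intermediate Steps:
$D = 16384$ ($D = \left(-128\right)^{2} = 16384$)
$\frac{1}{-286884 + D} = \frac{1}{-286884 + 16384} = \frac{1}{-270500} = - \frac{1}{270500}$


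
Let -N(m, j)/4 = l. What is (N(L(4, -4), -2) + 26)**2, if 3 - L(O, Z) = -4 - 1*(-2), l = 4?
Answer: 100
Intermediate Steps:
L(O, Z) = 5 (L(O, Z) = 3 - (-4 - 1*(-2)) = 3 - (-4 + 2) = 3 - 1*(-2) = 3 + 2 = 5)
N(m, j) = -16 (N(m, j) = -4*4 = -16)
(N(L(4, -4), -2) + 26)**2 = (-16 + 26)**2 = 10**2 = 100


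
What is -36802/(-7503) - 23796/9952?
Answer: 46928029/18667464 ≈ 2.5139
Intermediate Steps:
-36802/(-7503) - 23796/9952 = -36802*(-1/7503) - 23796*1/9952 = 36802/7503 - 5949/2488 = 46928029/18667464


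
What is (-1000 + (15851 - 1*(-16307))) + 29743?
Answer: 60901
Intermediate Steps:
(-1000 + (15851 - 1*(-16307))) + 29743 = (-1000 + (15851 + 16307)) + 29743 = (-1000 + 32158) + 29743 = 31158 + 29743 = 60901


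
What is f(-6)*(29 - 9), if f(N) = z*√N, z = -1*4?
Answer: -80*I*√6 ≈ -195.96*I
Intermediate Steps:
z = -4
f(N) = -4*√N
f(-6)*(29 - 9) = (-4*I*√6)*(29 - 9) = -4*I*√6*20 = -80*I*√6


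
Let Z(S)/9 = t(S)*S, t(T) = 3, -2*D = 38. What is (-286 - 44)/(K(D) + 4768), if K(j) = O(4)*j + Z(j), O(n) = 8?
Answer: -30/373 ≈ -0.080429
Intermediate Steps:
D = -19 (D = -1/2*38 = -19)
Z(S) = 27*S (Z(S) = 9*(3*S) = 27*S)
K(j) = 35*j (K(j) = 8*j + 27*j = 35*j)
(-286 - 44)/(K(D) + 4768) = (-286 - 44)/(35*(-19) + 4768) = -330/(-665 + 4768) = -330/4103 = -330*1/4103 = -30/373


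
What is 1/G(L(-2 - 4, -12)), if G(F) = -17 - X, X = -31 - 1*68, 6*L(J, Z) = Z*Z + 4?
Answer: 1/82 ≈ 0.012195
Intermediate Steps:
L(J, Z) = ⅔ + Z²/6 (L(J, Z) = (Z*Z + 4)/6 = (Z² + 4)/6 = (4 + Z²)/6 = ⅔ + Z²/6)
X = -99 (X = -31 - 68 = -99)
G(F) = 82 (G(F) = -17 - 1*(-99) = -17 + 99 = 82)
1/G(L(-2 - 4, -12)) = 1/82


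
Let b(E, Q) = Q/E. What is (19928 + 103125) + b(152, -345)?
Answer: 18703711/152 ≈ 1.2305e+5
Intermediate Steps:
(19928 + 103125) + b(152, -345) = (19928 + 103125) - 345/152 = 123053 - 345*1/152 = 123053 - 345/152 = 18703711/152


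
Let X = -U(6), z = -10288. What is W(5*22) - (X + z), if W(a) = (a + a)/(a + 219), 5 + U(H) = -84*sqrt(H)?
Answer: 3383327/329 - 84*sqrt(6) ≈ 10078.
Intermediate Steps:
U(H) = -5 - 84*sqrt(H)
X = 5 + 84*sqrt(6) (X = -(-5 - 84*sqrt(6)) = 5 + 84*sqrt(6) ≈ 210.76)
W(a) = 2*a/(219 + a) (W(a) = (2*a)/(219 + a) = 2*a/(219 + a))
W(5*22) - (X + z) = 2*(5*22)/(219 + 5*22) - ((5 + 84*sqrt(6)) - 10288) = 2*110/(219 + 110) - (-10283 + 84*sqrt(6)) = 2*110/329 + (10283 - 84*sqrt(6)) = 2*110*(1/329) + (10283 - 84*sqrt(6)) = 220/329 + (10283 - 84*sqrt(6)) = 3383327/329 - 84*sqrt(6)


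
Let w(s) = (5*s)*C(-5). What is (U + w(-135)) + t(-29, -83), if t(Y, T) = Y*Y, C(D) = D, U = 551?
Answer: 4767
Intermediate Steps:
w(s) = -25*s (w(s) = (5*s)*(-5) = -25*s)
t(Y, T) = Y²
(U + w(-135)) + t(-29, -83) = (551 - 25*(-135)) + (-29)² = (551 + 3375) + 841 = 3926 + 841 = 4767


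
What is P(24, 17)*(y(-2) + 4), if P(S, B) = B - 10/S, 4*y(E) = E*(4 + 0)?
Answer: 199/6 ≈ 33.167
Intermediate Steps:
y(E) = E (y(E) = (E*(4 + 0))/4 = (E*4)/4 = (4*E)/4 = E)
P(24, 17)*(y(-2) + 4) = (17 - 10/24)*(-2 + 4) = (17 - 10*1/24)*2 = (17 - 5/12)*2 = (199/12)*2 = 199/6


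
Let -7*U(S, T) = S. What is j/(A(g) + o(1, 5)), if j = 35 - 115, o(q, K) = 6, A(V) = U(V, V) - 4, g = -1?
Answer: -112/3 ≈ -37.333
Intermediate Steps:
U(S, T) = -S/7
A(V) = -4 - V/7 (A(V) = -V/7 - 4 = -4 - V/7)
j = -80
j/(A(g) + o(1, 5)) = -80/((-4 - ⅐*(-1)) + 6) = -80/((-4 + ⅐) + 6) = -80/(-27/7 + 6) = -80/15/7 = -80*7/15 = -112/3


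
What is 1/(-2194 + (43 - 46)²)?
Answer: -1/2185 ≈ -0.00045767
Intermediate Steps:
1/(-2194 + (43 - 46)²) = 1/(-2194 + (-3)²) = 1/(-2194 + 9) = 1/(-2185) = -1/2185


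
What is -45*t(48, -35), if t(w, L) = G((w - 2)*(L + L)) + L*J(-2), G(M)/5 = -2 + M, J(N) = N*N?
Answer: 731250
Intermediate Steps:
J(N) = N²
G(M) = -10 + 5*M (G(M) = 5*(-2 + M) = -10 + 5*M)
t(w, L) = -10 + 4*L + 10*L*(-2 + w) (t(w, L) = (-10 + 5*((w - 2)*(L + L))) + L*(-2)² = (-10 + 5*((-2 + w)*(2*L))) + L*4 = (-10 + 5*(2*L*(-2 + w))) + 4*L = (-10 + 10*L*(-2 + w)) + 4*L = -10 + 4*L + 10*L*(-2 + w))
-45*t(48, -35) = -45*(-10 - 16*(-35) + 10*(-35)*48) = -45*(-10 + 560 - 16800) = -45*(-16250) = 731250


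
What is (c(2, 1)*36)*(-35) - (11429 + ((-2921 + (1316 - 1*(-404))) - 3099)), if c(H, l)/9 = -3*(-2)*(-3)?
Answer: 196991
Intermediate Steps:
c(H, l) = -162 (c(H, l) = 9*(-3*(-2)*(-3)) = 9*(6*(-3)) = 9*(-18) = -162)
(c(2, 1)*36)*(-35) - (11429 + ((-2921 + (1316 - 1*(-404))) - 3099)) = -162*36*(-35) - (11429 + ((-2921 + (1316 - 1*(-404))) - 3099)) = -5832*(-35) - (11429 + ((-2921 + (1316 + 404)) - 3099)) = 204120 - (11429 + ((-2921 + 1720) - 3099)) = 204120 - (11429 + (-1201 - 3099)) = 204120 - (11429 - 4300) = 204120 - 1*7129 = 204120 - 7129 = 196991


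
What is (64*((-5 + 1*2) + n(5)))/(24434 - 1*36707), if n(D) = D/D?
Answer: 128/12273 ≈ 0.010429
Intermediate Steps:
n(D) = 1
(64*((-5 + 1*2) + n(5)))/(24434 - 1*36707) = (64*((-5 + 1*2) + 1))/(24434 - 1*36707) = (64*((-5 + 2) + 1))/(24434 - 36707) = (64*(-3 + 1))/(-12273) = (64*(-2))*(-1/12273) = -128*(-1/12273) = 128/12273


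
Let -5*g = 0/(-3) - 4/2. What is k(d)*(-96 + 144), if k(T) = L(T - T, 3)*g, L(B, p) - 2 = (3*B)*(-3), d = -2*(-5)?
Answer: 192/5 ≈ 38.400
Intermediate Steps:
g = 2/5 (g = -(0/(-3) - 4/2)/5 = -(0*(-1/3) - 4*1/2)/5 = -(0 - 2)/5 = -1/5*(-2) = 2/5 ≈ 0.40000)
d = 10
L(B, p) = 2 - 9*B (L(B, p) = 2 + (3*B)*(-3) = 2 - 9*B)
k(T) = 4/5 (k(T) = (2 - 9*(T - T))*(2/5) = (2 - 9*0)*(2/5) = (2 + 0)*(2/5) = 2*(2/5) = 4/5)
k(d)*(-96 + 144) = 4*(-96 + 144)/5 = (4/5)*48 = 192/5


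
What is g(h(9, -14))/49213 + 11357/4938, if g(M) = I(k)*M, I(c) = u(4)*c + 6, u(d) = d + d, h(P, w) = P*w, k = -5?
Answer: 580066433/243013794 ≈ 2.3870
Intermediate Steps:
u(d) = 2*d
I(c) = 6 + 8*c (I(c) = (2*4)*c + 6 = 8*c + 6 = 6 + 8*c)
g(M) = -34*M (g(M) = (6 + 8*(-5))*M = (6 - 40)*M = -34*M)
g(h(9, -14))/49213 + 11357/4938 = -306*(-14)/49213 + 11357/4938 = -34*(-126)*(1/49213) + 11357*(1/4938) = 4284*(1/49213) + 11357/4938 = 4284/49213 + 11357/4938 = 580066433/243013794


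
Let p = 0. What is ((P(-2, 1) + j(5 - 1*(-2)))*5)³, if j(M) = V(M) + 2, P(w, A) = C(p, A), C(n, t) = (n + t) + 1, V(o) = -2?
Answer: 1000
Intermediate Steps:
C(n, t) = 1 + n + t
P(w, A) = 1 + A (P(w, A) = 1 + 0 + A = 1 + A)
j(M) = 0 (j(M) = -2 + 2 = 0)
((P(-2, 1) + j(5 - 1*(-2)))*5)³ = (((1 + 1) + 0)*5)³ = ((2 + 0)*5)³ = (2*5)³ = 10³ = 1000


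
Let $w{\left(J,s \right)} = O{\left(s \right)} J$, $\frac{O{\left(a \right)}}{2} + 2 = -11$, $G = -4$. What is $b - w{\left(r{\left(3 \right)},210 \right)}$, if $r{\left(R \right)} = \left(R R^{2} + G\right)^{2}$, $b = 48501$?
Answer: $62255$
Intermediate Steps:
$r{\left(R \right)} = \left(-4 + R^{3}\right)^{2}$ ($r{\left(R \right)} = \left(R R^{2} - 4\right)^{2} = \left(R^{3} - 4\right)^{2} = \left(-4 + R^{3}\right)^{2}$)
$O{\left(a \right)} = -26$ ($O{\left(a \right)} = -4 + 2 \left(-11\right) = -4 - 22 = -26$)
$w{\left(J,s \right)} = - 26 J$
$b - w{\left(r{\left(3 \right)},210 \right)} = 48501 - - 26 \left(-4 + 3^{3}\right)^{2} = 48501 - - 26 \left(-4 + 27\right)^{2} = 48501 - - 26 \cdot 23^{2} = 48501 - \left(-26\right) 529 = 48501 - -13754 = 48501 + 13754 = 62255$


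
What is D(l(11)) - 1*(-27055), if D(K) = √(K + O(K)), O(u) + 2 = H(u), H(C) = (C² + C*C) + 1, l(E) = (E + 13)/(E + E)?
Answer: 27055 + √299/11 ≈ 27057.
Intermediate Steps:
l(E) = (13 + E)/(2*E) (l(E) = (13 + E)/((2*E)) = (13 + E)*(1/(2*E)) = (13 + E)/(2*E))
H(C) = 1 + 2*C² (H(C) = (C² + C²) + 1 = 2*C² + 1 = 1 + 2*C²)
O(u) = -1 + 2*u² (O(u) = -2 + (1 + 2*u²) = -1 + 2*u²)
D(K) = √(-1 + K + 2*K²) (D(K) = √(K + (-1 + 2*K²)) = √(-1 + K + 2*K²))
D(l(11)) - 1*(-27055) = √(-1 + (½)*(13 + 11)/11 + 2*((½)*(13 + 11)/11)²) - 1*(-27055) = √(-1 + (½)*(1/11)*24 + 2*((½)*(1/11)*24)²) + 27055 = √(-1 + 12/11 + 2*(12/11)²) + 27055 = √(-1 + 12/11 + 2*(144/121)) + 27055 = √(-1 + 12/11 + 288/121) + 27055 = √(299/121) + 27055 = √299/11 + 27055 = 27055 + √299/11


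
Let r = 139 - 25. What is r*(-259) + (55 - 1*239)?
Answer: -29710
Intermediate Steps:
r = 114
r*(-259) + (55 - 1*239) = 114*(-259) + (55 - 1*239) = -29526 + (55 - 239) = -29526 - 184 = -29710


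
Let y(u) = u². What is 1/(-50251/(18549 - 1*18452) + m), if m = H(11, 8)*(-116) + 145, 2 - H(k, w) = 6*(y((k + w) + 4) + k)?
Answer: 97/36397790 ≈ 2.6650e-6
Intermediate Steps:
H(k, w) = 2 - 6*k - 6*(4 + k + w)² (H(k, w) = 2 - 6*(((k + w) + 4)² + k) = 2 - 6*((4 + k + w)² + k) = 2 - 6*(k + (4 + k + w)²) = 2 - (6*k + 6*(4 + k + w)²) = 2 + (-6*k - 6*(4 + k + w)²) = 2 - 6*k - 6*(4 + k + w)²)
m = 375753 (m = (2 - 6*11 - 6*(4 + 11 + 8)²)*(-116) + 145 = (2 - 66 - 6*23²)*(-116) + 145 = (2 - 66 - 6*529)*(-116) + 145 = (2 - 66 - 3174)*(-116) + 145 = -3238*(-116) + 145 = 375608 + 145 = 375753)
1/(-50251/(18549 - 1*18452) + m) = 1/(-50251/(18549 - 1*18452) + 375753) = 1/(-50251/(18549 - 18452) + 375753) = 1/(-50251/97 + 375753) = 1/(36397790/97) = 97/36397790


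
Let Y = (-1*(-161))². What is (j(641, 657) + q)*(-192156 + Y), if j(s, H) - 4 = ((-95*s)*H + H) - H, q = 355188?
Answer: 6591687031405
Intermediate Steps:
Y = 25921 (Y = 161² = 25921)
j(s, H) = 4 - 95*H*s (j(s, H) = 4 + (((-95*s)*H + H) - H) = 4 + ((-95*H*s + H) - H) = 4 + ((H - 95*H*s) - H) = 4 - 95*H*s)
(j(641, 657) + q)*(-192156 + Y) = ((4 - 95*657*641) + 355188)*(-192156 + 25921) = ((4 - 40008015) + 355188)*(-166235) = (-40008011 + 355188)*(-166235) = -39652823*(-166235) = 6591687031405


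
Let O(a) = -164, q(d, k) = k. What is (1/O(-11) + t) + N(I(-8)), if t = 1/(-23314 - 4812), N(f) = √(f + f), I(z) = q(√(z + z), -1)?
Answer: -345/56252 + I*√2 ≈ -0.0061331 + 1.4142*I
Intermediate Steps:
I(z) = -1
N(f) = √2*√f (N(f) = √(2*f) = √2*√f)
t = -1/28126 (t = 1/(-28126) = -1/28126 ≈ -3.5554e-5)
(1/O(-11) + t) + N(I(-8)) = (1/(-164) - 1/28126) + √2*√(-1) = (-1/164 - 1/28126) + √2*I = -345/56252 + I*√2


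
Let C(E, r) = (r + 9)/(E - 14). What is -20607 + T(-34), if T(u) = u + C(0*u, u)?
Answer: -288949/14 ≈ -20639.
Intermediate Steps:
C(E, r) = (9 + r)/(-14 + E)
T(u) = -9/14 + 13*u/14 (T(u) = u + (9 + u)/(-14 + 0*u) = u + (9 + u)/(-14 + 0) = u + (9 + u)/(-14) = u - (9 + u)/14 = u + (-9/14 - u/14) = -9/14 + 13*u/14)
-20607 + T(-34) = -20607 + (-9/14 + (13/14)*(-34)) = -20607 + (-9/14 - 221/7) = -20607 - 451/14 = -288949/14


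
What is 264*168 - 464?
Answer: 43888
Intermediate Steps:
264*168 - 464 = 44352 - 464 = 43888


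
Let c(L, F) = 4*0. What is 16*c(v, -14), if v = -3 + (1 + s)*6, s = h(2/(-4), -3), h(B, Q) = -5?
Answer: 0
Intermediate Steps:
s = -5
v = -27 (v = -3 + (1 - 5)*6 = -3 - 4*6 = -3 - 24 = -27)
c(L, F) = 0
16*c(v, -14) = 16*0 = 0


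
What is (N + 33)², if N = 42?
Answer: 5625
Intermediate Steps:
(N + 33)² = (42 + 33)² = 75² = 5625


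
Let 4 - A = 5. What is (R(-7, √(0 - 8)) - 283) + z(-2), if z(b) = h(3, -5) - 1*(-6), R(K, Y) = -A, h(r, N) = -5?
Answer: -281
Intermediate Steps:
A = -1 (A = 4 - 1*5 = 4 - 5 = -1)
R(K, Y) = 1 (R(K, Y) = -1*(-1) = 1)
z(b) = 1 (z(b) = -5 - 1*(-6) = -5 + 6 = 1)
(R(-7, √(0 - 8)) - 283) + z(-2) = (1 - 283) + 1 = -282 + 1 = -281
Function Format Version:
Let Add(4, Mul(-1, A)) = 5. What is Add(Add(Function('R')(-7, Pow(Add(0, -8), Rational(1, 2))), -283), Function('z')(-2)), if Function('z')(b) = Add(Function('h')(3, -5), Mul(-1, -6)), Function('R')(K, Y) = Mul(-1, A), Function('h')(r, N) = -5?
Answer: -281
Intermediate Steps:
A = -1 (A = Add(4, Mul(-1, 5)) = Add(4, -5) = -1)
Function('R')(K, Y) = 1 (Function('R')(K, Y) = Mul(-1, -1) = 1)
Function('z')(b) = 1 (Function('z')(b) = Add(-5, Mul(-1, -6)) = Add(-5, 6) = 1)
Add(Add(Function('R')(-7, Pow(Add(0, -8), Rational(1, 2))), -283), Function('z')(-2)) = Add(Add(1, -283), 1) = Add(-282, 1) = -281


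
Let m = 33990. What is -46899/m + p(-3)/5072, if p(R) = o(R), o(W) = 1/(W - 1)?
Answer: -158586817/114931520 ≈ -1.3798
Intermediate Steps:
o(W) = 1/(-1 + W)
p(R) = 1/(-1 + R)
-46899/m + p(-3)/5072 = -46899/33990 + 1/(-1 - 3*5072) = -46899*1/33990 + (1/5072)/(-4) = -15633/11330 - ¼*1/5072 = -15633/11330 - 1/20288 = -158586817/114931520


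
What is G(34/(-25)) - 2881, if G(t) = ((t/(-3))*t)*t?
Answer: -135007571/46875 ≈ -2880.2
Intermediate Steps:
G(t) = -t³/3 (G(t) = ((t*(-⅓))*t)*t = ((-t/3)*t)*t = (-t²/3)*t = -t³/3)
G(34/(-25)) - 2881 = -(34/(-25))³/3 - 2881 = -(34*(-1/25))³/3 - 2881 = -(-34/25)³/3 - 2881 = -⅓*(-39304/15625) - 2881 = 39304/46875 - 2881 = -135007571/46875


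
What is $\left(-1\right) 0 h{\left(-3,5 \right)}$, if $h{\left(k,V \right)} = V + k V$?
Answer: $0$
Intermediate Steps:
$h{\left(k,V \right)} = V + V k$
$\left(-1\right) 0 h{\left(-3,5 \right)} = \left(-1\right) 0 \cdot 5 \left(1 - 3\right) = 0 \cdot 5 \left(-2\right) = 0 \left(-10\right) = 0$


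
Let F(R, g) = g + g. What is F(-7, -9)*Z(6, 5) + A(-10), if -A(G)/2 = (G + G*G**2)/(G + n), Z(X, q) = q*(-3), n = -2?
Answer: 305/3 ≈ 101.67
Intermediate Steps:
F(R, g) = 2*g
Z(X, q) = -3*q
A(G) = -2*(G + G**3)/(-2 + G) (A(G) = -2*(G + G*G**2)/(G - 2) = -2*(G + G**3)/(-2 + G))
F(-7, -9)*Z(6, 5) + A(-10) = (2*(-9))*(-3*5) - 2*(-10)*(1 + (-10)**2)/(-2 - 10) = -18*(-15) - 2*(-10)*(1 + 100)/(-12) = 270 - 2*(-10)*(-1/12)*101 = 270 - 505/3 = 305/3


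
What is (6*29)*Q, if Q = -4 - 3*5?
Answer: -3306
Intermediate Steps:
Q = -19 (Q = -4 - 15 = -19)
(6*29)*Q = (6*29)*(-19) = 174*(-19) = -3306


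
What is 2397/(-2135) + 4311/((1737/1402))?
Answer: 1433313709/412055 ≈ 3478.5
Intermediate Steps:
2397/(-2135) + 4311/((1737/1402)) = 2397*(-1/2135) + 4311/((1737*(1/1402))) = -2397/2135 + 4311/(1737/1402) = -2397/2135 + 4311*(1402/1737) = -2397/2135 + 671558/193 = 1433313709/412055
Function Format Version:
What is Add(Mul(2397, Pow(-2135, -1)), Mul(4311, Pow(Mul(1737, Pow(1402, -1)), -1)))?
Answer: Rational(1433313709, 412055) ≈ 3478.5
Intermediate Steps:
Add(Mul(2397, Pow(-2135, -1)), Mul(4311, Pow(Mul(1737, Pow(1402, -1)), -1))) = Add(Mul(2397, Rational(-1, 2135)), Mul(4311, Pow(Mul(1737, Rational(1, 1402)), -1))) = Add(Rational(-2397, 2135), Mul(4311, Pow(Rational(1737, 1402), -1))) = Add(Rational(-2397, 2135), Mul(4311, Rational(1402, 1737))) = Add(Rational(-2397, 2135), Rational(671558, 193)) = Rational(1433313709, 412055)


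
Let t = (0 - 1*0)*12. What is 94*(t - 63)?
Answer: -5922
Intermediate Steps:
t = 0 (t = (0 + 0)*12 = 0*12 = 0)
94*(t - 63) = 94*(0 - 63) = 94*(-63) = -5922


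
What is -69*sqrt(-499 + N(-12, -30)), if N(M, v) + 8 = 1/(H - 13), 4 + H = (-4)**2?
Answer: -138*I*sqrt(127) ≈ -1555.2*I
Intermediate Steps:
H = 12 (H = -4 + (-4)**2 = -4 + 16 = 12)
N(M, v) = -9 (N(M, v) = -8 + 1/(12 - 13) = -8 + 1/(-1) = -8 - 1 = -9)
-69*sqrt(-499 + N(-12, -30)) = -69*sqrt(-499 - 9) = -138*I*sqrt(127)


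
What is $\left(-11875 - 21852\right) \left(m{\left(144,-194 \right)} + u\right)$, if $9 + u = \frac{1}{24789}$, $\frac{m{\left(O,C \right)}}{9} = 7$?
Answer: $- \frac{45147198289}{24789} \approx -1.8213 \cdot 10^{6}$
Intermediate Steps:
$m{\left(O,C \right)} = 63$ ($m{\left(O,C \right)} = 9 \cdot 7 = 63$)
$u = - \frac{223100}{24789}$ ($u = -9 + \frac{1}{24789} = - \frac{223100}{24789} \approx -9.0$)
$\left(-11875 - 21852\right) \left(m{\left(144,-194 \right)} + u\right) = \left(-11875 - 21852\right) \left(63 - \frac{223100}{24789}\right) = \left(-33727\right) \frac{1338607}{24789} = - \frac{45147198289}{24789}$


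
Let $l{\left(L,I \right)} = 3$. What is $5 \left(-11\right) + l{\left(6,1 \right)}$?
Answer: $-52$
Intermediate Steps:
$5 \left(-11\right) + l{\left(6,1 \right)} = 5 \left(-11\right) + 3 = -55 + 3 = -52$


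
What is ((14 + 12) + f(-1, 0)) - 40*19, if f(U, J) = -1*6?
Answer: -740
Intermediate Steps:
f(U, J) = -6
((14 + 12) + f(-1, 0)) - 40*19 = ((14 + 12) - 6) - 40*19 = (26 - 6) - 760 = 20 - 760 = -740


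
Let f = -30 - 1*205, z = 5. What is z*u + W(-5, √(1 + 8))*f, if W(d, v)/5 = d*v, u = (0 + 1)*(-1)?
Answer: 17620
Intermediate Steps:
u = -1 (u = 1*(-1) = -1)
f = -235 (f = -30 - 205 = -235)
W(d, v) = 5*d*v (W(d, v) = 5*(d*v) = 5*d*v)
z*u + W(-5, √(1 + 8))*f = 5*(-1) + (5*(-5)*√(1 + 8))*(-235) = -5 + (5*(-5)*√9)*(-235) = -5 + (5*(-5)*3)*(-235) = -5 - 75*(-235) = -5 + 17625 = 17620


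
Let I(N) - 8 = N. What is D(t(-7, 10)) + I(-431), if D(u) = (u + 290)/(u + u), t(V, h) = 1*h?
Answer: -408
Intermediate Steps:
t(V, h) = h
I(N) = 8 + N
D(u) = (290 + u)/(2*u) (D(u) = (290 + u)/((2*u)) = (290 + u)*(1/(2*u)) = (290 + u)/(2*u))
D(t(-7, 10)) + I(-431) = (½)*(290 + 10)/10 + (8 - 431) = (½)*(⅒)*300 - 423 = 15 - 423 = -408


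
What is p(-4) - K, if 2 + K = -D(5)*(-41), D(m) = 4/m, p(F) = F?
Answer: -174/5 ≈ -34.800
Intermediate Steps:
K = 154/5 (K = -2 - 4/5*(-41) = -2 - 1*⅘*(-41) = -2 - ⅘*(-41) = -2 + 164/5 = 154/5 ≈ 30.800)
p(-4) - K = -4 - 1*154/5 = -4 - 154/5 = -174/5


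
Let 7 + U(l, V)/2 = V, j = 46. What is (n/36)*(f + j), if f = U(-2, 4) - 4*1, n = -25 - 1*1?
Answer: -26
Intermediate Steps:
n = -26 (n = -25 - 1 = -26)
U(l, V) = -14 + 2*V
f = -10 (f = (-14 + 2*4) - 4*1 = (-14 + 8) - 4 = -6 - 4 = -10)
(n/36)*(f + j) = (-26/36)*(-10 + 46) = -26*1/36*36 = -13/18*36 = -26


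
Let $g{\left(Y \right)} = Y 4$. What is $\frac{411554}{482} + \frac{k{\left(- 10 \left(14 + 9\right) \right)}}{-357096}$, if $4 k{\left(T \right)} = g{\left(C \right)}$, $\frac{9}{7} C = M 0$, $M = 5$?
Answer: $\frac{205777}{241} \approx 853.85$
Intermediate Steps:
$C = 0$ ($C = \frac{7 \cdot 5 \cdot 0}{9} = \frac{7}{9} \cdot 0 = 0$)
$g{\left(Y \right)} = 4 Y$
$k{\left(T \right)} = 0$ ($k{\left(T \right)} = \frac{4 \cdot 0}{4} = \frac{1}{4} \cdot 0 = 0$)
$\frac{411554}{482} + \frac{k{\left(- 10 \left(14 + 9\right) \right)}}{-357096} = \frac{411554}{482} + \frac{0}{-357096} = 411554 \cdot \frac{1}{482} + 0 \left(- \frac{1}{357096}\right) = \frac{205777}{241} + 0 = \frac{205777}{241}$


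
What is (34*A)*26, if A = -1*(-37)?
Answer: 32708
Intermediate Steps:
A = 37
(34*A)*26 = (34*37)*26 = 1258*26 = 32708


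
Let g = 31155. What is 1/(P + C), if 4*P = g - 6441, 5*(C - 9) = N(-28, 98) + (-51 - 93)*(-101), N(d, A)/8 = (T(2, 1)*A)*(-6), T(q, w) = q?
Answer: 10/72147 ≈ 0.00013861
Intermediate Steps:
N(d, A) = -96*A (N(d, A) = 8*((2*A)*(-6)) = 8*(-12*A) = -96*A)
C = 5181/5 (C = 9 + (-96*98 + (-51 - 93)*(-101))/5 = 9 + (-9408 - 144*(-101))/5 = 9 + (-9408 + 14544)/5 = 9 + (1/5)*5136 = 9 + 5136/5 = 5181/5 ≈ 1036.2)
P = 12357/2 (P = (31155 - 6441)/4 = (1/4)*24714 = 12357/2 ≈ 6178.5)
1/(P + C) = 1/(12357/2 + 5181/5) = 1/(72147/10) = 10/72147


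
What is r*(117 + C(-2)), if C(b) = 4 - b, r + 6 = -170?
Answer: -21648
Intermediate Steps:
r = -176 (r = -6 - 170 = -176)
r*(117 + C(-2)) = -176*(117 + (4 - 1*(-2))) = -176*(117 + (4 + 2)) = -176*(117 + 6) = -176*123 = -21648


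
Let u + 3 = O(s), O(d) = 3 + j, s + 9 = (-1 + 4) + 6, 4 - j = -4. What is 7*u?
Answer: 56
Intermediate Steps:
j = 8 (j = 4 - 1*(-4) = 4 + 4 = 8)
s = 0 (s = -9 + ((-1 + 4) + 6) = -9 + (3 + 6) = -9 + 9 = 0)
O(d) = 11 (O(d) = 3 + 8 = 11)
u = 8 (u = -3 + 11 = 8)
7*u = 7*8 = 56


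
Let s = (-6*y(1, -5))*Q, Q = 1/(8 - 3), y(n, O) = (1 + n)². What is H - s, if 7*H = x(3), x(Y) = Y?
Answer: 183/35 ≈ 5.2286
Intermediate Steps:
Q = ⅕ (Q = 1/5 = ⅕ ≈ 0.20000)
H = 3/7 (H = (⅐)*3 = 3/7 ≈ 0.42857)
s = -24/5 (s = -6*(1 + 1)²*(⅕) = -6*2²*(⅕) = -6*4*(⅕) = -24*⅕ = -24/5 ≈ -4.8000)
H - s = 3/7 - 1*(-24/5) = 3/7 + 24/5 = 183/35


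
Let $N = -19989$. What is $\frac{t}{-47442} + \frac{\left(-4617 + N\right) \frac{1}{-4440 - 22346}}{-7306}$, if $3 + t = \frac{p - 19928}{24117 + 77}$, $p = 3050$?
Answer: $- \frac{447327776247}{9359377322123582} \approx -4.7795 \cdot 10^{-5}$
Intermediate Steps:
$t = - \frac{44730}{12097}$ ($t = -3 + \frac{3050 - 19928}{24117 + 77} = -3 - \frac{16878}{24194} = -3 - \frac{8439}{12097} = - \frac{44730}{12097} \approx -3.6976$)
$\frac{t}{-47442} + \frac{\left(-4617 + N\right) \frac{1}{-4440 - 22346}}{-7306} = - \frac{44730}{12097 \left(-47442\right)} + \frac{\left(-4617 - 19989\right) \frac{1}{-4440 - 22346}}{-7306} = \left(- \frac{44730}{12097}\right) \left(- \frac{1}{47442}\right) + - \frac{24606}{-26786} \left(- \frac{1}{7306}\right) = \frac{7455}{95650979} + \left(-24606\right) \left(- \frac{1}{26786}\right) \left(- \frac{1}{7306}\right) = \frac{7455}{95650979} + \frac{12303}{13393} \left(- \frac{1}{7306}\right) = \frac{7455}{95650979} - \frac{12303}{97849258} = - \frac{447327776247}{9359377322123582}$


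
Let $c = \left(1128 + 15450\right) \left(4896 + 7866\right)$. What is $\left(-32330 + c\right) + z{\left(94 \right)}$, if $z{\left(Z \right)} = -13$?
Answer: $211536093$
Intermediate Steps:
$c = 211568436$ ($c = 16578 \cdot 12762 = 211568436$)
$\left(-32330 + c\right) + z{\left(94 \right)} = \left(-32330 + 211568436\right) - 13 = 211536106 - 13 = 211536093$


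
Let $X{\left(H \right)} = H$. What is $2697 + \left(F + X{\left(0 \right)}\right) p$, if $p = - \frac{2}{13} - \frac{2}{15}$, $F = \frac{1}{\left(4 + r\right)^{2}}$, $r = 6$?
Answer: $\frac{13147861}{4875} \approx 2697.0$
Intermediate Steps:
$F = \frac{1}{100}$ ($F = \frac{1}{\left(4 + 6\right)^{2}} = \frac{1}{10^{2}} = \frac{1}{100} \approx 0.01$)
$p = - \frac{56}{195}$ ($p = \left(-2\right) \frac{1}{13} - \frac{2}{15} = - \frac{2}{13} - \frac{2}{15} = - \frac{56}{195} \approx -0.28718$)
$2697 + \left(F + X{\left(0 \right)}\right) p = 2697 + \left(\frac{1}{100} + 0\right) \left(- \frac{56}{195}\right) = 2697 + \frac{1}{100} \left(- \frac{56}{195}\right) = 2697 - \frac{14}{4875} = \frac{13147861}{4875}$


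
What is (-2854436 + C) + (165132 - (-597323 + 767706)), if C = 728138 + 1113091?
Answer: -1018458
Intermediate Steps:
C = 1841229
(-2854436 + C) + (165132 - (-597323 + 767706)) = (-2854436 + 1841229) + (165132 - (-597323 + 767706)) = -1013207 + (165132 - 1*170383) = -1013207 + (165132 - 170383) = -1013207 - 5251 = -1018458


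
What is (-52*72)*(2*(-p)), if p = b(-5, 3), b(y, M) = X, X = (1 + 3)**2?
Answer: 119808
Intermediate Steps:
X = 16 (X = 4**2 = 16)
b(y, M) = 16
p = 16
(-52*72)*(2*(-p)) = (-52*72)*(2*(-1*16)) = -7488*(-16) = -3744*(-32) = 119808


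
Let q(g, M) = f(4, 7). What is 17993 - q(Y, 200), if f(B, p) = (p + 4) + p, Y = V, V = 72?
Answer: 17975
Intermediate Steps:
Y = 72
f(B, p) = 4 + 2*p (f(B, p) = (4 + p) + p = 4 + 2*p)
q(g, M) = 18 (q(g, M) = 4 + 2*7 = 4 + 14 = 18)
17993 - q(Y, 200) = 17993 - 1*18 = 17993 - 18 = 17975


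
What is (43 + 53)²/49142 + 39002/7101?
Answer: 991039550/174478671 ≈ 5.6800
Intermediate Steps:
(43 + 53)²/49142 + 39002/7101 = 96²*(1/49142) + 39002*(1/7101) = 9216*(1/49142) + 39002/7101 = 4608/24571 + 39002/7101 = 991039550/174478671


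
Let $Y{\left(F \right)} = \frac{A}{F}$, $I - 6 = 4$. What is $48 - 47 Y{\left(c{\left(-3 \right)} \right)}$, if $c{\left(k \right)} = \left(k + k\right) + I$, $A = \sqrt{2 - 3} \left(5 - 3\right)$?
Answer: $48 - \frac{47 i}{2} \approx 48.0 - 23.5 i$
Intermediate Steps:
$I = 10$ ($I = 6 + 4 = 10$)
$A = 2 i$ ($A = \sqrt{-1} \cdot 2 = i 2 = 2 i \approx 2.0 i$)
$c{\left(k \right)} = 10 + 2 k$ ($c{\left(k \right)} = \left(k + k\right) + 10 = 2 k + 10 = 10 + 2 k$)
$Y{\left(F \right)} = \frac{2 i}{F}$
$48 - 47 Y{\left(c{\left(-3 \right)} \right)} = 48 - 47 \frac{2 i}{10 + 2 \left(-3\right)} = 48 - 47 \frac{2 i}{10 - 6} = 48 - 47 \frac{2 i}{4} = 48 - 47 \cdot 2 i \frac{1}{4} = 48 - 47 \frac{i}{2} = 48 - \frac{47 i}{2}$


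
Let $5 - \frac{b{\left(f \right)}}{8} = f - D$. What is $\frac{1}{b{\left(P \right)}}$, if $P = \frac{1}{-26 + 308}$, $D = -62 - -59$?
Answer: $\frac{141}{2252} \approx 0.062611$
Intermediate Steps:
$D = -3$ ($D = -62 + 59 = -3$)
$P = \frac{1}{282} \approx 0.0035461$
$b{\left(f \right)} = 16 - 8 f$ ($b{\left(f \right)} = 40 - 8 \left(f - -3\right) = 40 - 8 \left(f + 3\right) = 40 - 8 \left(3 + f\right) = 40 - \left(24 + 8 f\right) = 16 - 8 f$)
$\frac{1}{b{\left(P \right)}} = \frac{1}{16 - \frac{4}{141}} = \frac{1}{\frac{2252}{141}} = \frac{141}{2252}$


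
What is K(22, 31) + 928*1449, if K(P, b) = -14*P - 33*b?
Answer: 1343341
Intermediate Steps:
K(P, b) = -33*b - 14*P
K(22, 31) + 928*1449 = (-33*31 - 14*22) + 928*1449 = (-1023 - 308) + 1344672 = -1331 + 1344672 = 1343341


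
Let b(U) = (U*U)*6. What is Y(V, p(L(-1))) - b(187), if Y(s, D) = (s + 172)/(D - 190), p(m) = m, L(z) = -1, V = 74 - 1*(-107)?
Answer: -40074827/191 ≈ -2.0982e+5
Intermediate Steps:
V = 181 (V = 74 + 107 = 181)
b(U) = 6*U² (b(U) = U²*6 = 6*U²)
Y(s, D) = (172 + s)/(-190 + D)
Y(V, p(L(-1))) - b(187) = (172 + 181)/(-190 - 1) - 6*187² = 353/(-191) - 6*34969 = -1/191*353 - 1*209814 = -353/191 - 209814 = -40074827/191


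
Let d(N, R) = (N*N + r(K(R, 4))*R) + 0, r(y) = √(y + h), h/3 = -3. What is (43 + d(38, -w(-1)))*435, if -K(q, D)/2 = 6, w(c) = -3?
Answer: 646845 + 1305*I*√21 ≈ 6.4685e+5 + 5980.3*I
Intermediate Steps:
h = -9 (h = 3*(-3) = -9)
K(q, D) = -12 (K(q, D) = -2*6 = -12)
r(y) = √(-9 + y) (r(y) = √(y - 9) = √(-9 + y))
d(N, R) = N² + I*R*√21 (d(N, R) = (N*N + √(-9 - 12)*R) + 0 = (N² + √(-21)*R) + 0 = (N² + (I*√21)*R) + 0 = (N² + I*R*√21) + 0 = N² + I*R*√21)
(43 + d(38, -w(-1)))*435 = (43 + (38² + I*(-1*(-3))*√21))*435 = (43 + (1444 + I*3*√21))*435 = (43 + (1444 + 3*I*√21))*435 = (1487 + 3*I*√21)*435 = 646845 + 1305*I*√21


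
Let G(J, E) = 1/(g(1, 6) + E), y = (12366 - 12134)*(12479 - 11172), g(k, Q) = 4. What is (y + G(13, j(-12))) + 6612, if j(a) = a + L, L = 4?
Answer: 1239343/4 ≈ 3.0984e+5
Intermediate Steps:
j(a) = 4 + a (j(a) = a + 4 = 4 + a)
y = 303224 (y = 232*1307 = 303224)
G(J, E) = 1/(4 + E)
(y + G(13, j(-12))) + 6612 = (303224 + 1/(4 + (4 - 12))) + 6612 = (303224 + 1/(4 - 8)) + 6612 = (303224 + 1/(-4)) + 6612 = (303224 - 1/4) + 6612 = 1212895/4 + 6612 = 1239343/4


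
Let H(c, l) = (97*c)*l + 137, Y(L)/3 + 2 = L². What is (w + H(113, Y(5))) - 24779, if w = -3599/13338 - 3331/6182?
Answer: 15082478336819/20613879 ≈ 7.3167e+5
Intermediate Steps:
w = -16669474/20613879 (w = -3599*1/13338 - 3331*1/6182 = -3599/13338 - 3331/6182 = -16669474/20613879 ≈ -0.80865)
Y(L) = -6 + 3*L²
H(c, l) = 137 + 97*c*l (H(c, l) = 97*c*l + 137 = 137 + 97*c*l)
(w + H(113, Y(5))) - 24779 = (-16669474/20613879 + (137 + 97*113*(-6 + 3*5²))) - 24779 = (-16669474/20613879 + (137 + 97*113*(-6 + 3*25))) - 24779 = (-16669474/20613879 + (137 + 97*113*(-6 + 75))) - 24779 = (-16669474/20613879 + (137 + 97*113*69)) - 24779 = (-16669474/20613879 + (137 + 756309)) - 24779 = (-16669474/20613879 + 756446) - 24779 = 15593269644560/20613879 - 24779 = 15082478336819/20613879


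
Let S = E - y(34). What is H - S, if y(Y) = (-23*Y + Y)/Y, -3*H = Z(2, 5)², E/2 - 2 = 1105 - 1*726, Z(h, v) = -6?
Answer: -796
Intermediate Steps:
E = 762 (E = 4 + 2*(1105 - 1*726) = 4 + 2*(1105 - 726) = 4 + 2*379 = 4 + 758 = 762)
H = -12 (H = -⅓*(-6)² = -⅓*36 = -12)
y(Y) = -22 (y(Y) = (-22*Y)/Y = -22)
S = 784 (S = 762 - 1*(-22) = 762 + 22 = 784)
H - S = -12 - 1*784 = -12 - 784 = -796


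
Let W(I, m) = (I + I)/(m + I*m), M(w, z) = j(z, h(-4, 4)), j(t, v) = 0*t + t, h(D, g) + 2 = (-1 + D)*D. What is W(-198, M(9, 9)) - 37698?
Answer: -7426462/197 ≈ -37698.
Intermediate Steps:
h(D, g) = -2 + D*(-1 + D) (h(D, g) = -2 + (-1 + D)*D = -2 + D*(-1 + D))
j(t, v) = t (j(t, v) = 0 + t = t)
M(w, z) = z
W(I, m) = 2*I/(m + I*m) (W(I, m) = (2*I)/(m + I*m) = 2*I/(m + I*m))
W(-198, M(9, 9)) - 37698 = 2*(-198)/(9*(1 - 198)) - 37698 = 2*(-198)*(⅑)/(-197) - 37698 = 2*(-198)*(⅑)*(-1/197) - 37698 = 44/197 - 37698 = -7426462/197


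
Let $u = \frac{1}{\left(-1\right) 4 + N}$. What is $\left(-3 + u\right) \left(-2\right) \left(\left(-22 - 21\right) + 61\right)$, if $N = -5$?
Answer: $112$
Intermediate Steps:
$u = - \frac{1}{9}$ ($u = \frac{1}{\left(-1\right) 4 - 5} = \frac{1}{-4 - 5} = \frac{1}{-9} = - \frac{1}{9} \approx -0.11111$)
$\left(-3 + u\right) \left(-2\right) \left(\left(-22 - 21\right) + 61\right) = \left(-3 - \frac{1}{9}\right) \left(-2\right) \left(\left(-22 - 21\right) + 61\right) = \left(- \frac{28}{9}\right) \left(-2\right) \left(-43 + 61\right) = \frac{56}{9} \cdot 18 = 112$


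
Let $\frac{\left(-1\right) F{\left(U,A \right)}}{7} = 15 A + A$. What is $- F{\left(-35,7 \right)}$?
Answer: $784$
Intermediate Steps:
$F{\left(U,A \right)} = - 112 A$ ($F{\left(U,A \right)} = - 7 \left(15 A + A\right) = - 7 \cdot 16 A = - 112 A$)
$- F{\left(-35,7 \right)} = - \left(-112\right) 7 = \left(-1\right) \left(-784\right) = 784$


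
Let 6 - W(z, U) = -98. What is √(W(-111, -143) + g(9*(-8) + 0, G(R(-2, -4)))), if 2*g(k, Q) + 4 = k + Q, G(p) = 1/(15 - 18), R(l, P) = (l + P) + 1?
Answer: √2370/6 ≈ 8.1138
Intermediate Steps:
W(z, U) = 104 (W(z, U) = 6 - 1*(-98) = 6 + 98 = 104)
R(l, P) = 1 + P + l (R(l, P) = (P + l) + 1 = 1 + P + l)
G(p) = -⅓ (G(p) = 1/(-3) = -⅓)
g(k, Q) = -2 + Q/2 + k/2 (g(k, Q) = -2 + (k + Q)/2 = -2 + (Q + k)/2 = -2 + (Q/2 + k/2) = -2 + Q/2 + k/2)
√(W(-111, -143) + g(9*(-8) + 0, G(R(-2, -4)))) = √(104 + (-2 + (½)*(-⅓) + (9*(-8) + 0)/2)) = √(104 + (-2 - ⅙ + (-72 + 0)/2)) = √(104 + (-2 - ⅙ + (½)*(-72))) = √(104 + (-2 - ⅙ - 36)) = √(104 - 229/6) = √(395/6) = √2370/6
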